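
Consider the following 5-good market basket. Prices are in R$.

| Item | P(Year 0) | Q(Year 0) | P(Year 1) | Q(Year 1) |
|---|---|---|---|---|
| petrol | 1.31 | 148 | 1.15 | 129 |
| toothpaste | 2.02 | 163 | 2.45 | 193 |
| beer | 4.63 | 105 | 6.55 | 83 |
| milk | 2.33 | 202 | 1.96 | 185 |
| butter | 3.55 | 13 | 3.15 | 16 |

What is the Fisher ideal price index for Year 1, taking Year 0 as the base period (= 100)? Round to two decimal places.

Laspeyres component (base-period weights):
ΣP(Year 1)Q(Year 0) = 1.15×148 + 2.45×163 + 6.55×105 + 1.96×202 + 3.15×13 = 170.2 + 399.35 + 687.75 + 395.92 + 40.95 = 1694.17
ΣP(Year 0)Q(Year 0) = 1.31×148 + 2.02×163 + 4.63×105 + 2.33×202 + 3.55×13 = 193.88 + 329.26 + 486.15 + 470.66 + 46.15 = 1526.1
L = 1694.17 / 1526.1 × 100 = 111.0130
Paasche component (current-period weights):
ΣP(Year 1)Q(Year 1) = 1.15×129 + 2.45×193 + 6.55×83 + 1.96×185 + 3.15×16 = 148.35 + 472.85 + 543.65 + 362.6 + 50.4 = 1577.85
ΣP(Year 0)Q(Year 1) = 1.31×129 + 2.02×193 + 4.63×83 + 2.33×185 + 3.55×16 = 168.99 + 389.86 + 384.29 + 431.05 + 56.8 = 1430.99
P = 1577.85 / 1430.99 × 100 = 110.2628
Fisher = √(L × P) = √(111.0130 × 110.2628) = 110.6373

110.64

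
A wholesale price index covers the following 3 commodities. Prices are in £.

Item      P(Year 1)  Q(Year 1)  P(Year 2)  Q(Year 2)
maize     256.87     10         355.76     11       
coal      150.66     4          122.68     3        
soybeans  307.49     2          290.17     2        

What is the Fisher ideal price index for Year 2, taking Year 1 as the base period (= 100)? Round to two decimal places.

Laspeyres component (base-period weights):
ΣP(Year 2)Q(Year 1) = 355.76×10 + 122.68×4 + 290.17×2 = 3557.6 + 490.72 + 580.34 = 4628.66
ΣP(Year 1)Q(Year 1) = 256.87×10 + 150.66×4 + 307.49×2 = 2568.7 + 602.64 + 614.98 = 3786.32
L = 4628.66 / 3786.32 × 100 = 122.2469
Paasche component (current-period weights):
ΣP(Year 2)Q(Year 2) = 355.76×11 + 122.68×3 + 290.17×2 = 3913.36 + 368.04 + 580.34 = 4861.74
ΣP(Year 1)Q(Year 2) = 256.87×11 + 150.66×3 + 307.49×2 = 2825.57 + 451.98 + 614.98 = 3892.53
P = 4861.74 / 3892.53 × 100 = 124.8992
Fisher = √(L × P) = √(122.2469 × 124.8992) = 123.5660

123.57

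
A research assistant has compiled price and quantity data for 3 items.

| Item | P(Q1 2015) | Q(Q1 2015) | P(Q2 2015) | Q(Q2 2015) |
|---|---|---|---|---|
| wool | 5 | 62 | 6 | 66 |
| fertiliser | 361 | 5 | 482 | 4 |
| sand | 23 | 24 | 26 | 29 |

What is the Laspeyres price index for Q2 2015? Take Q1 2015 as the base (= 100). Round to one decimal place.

Laspeyres price index uses base-period quantities as weights.
ΣP(Q2 2015)·Q(Q1 2015) = 6×62 + 482×5 + 26×24 = 372 + 2410 + 624 = 3406
ΣP(Q1 2015)·Q(Q1 2015) = 5×62 + 361×5 + 23×24 = 310 + 1805 + 552 = 2667
Index = 3406 / 2667 × 100 = 127.7090

127.7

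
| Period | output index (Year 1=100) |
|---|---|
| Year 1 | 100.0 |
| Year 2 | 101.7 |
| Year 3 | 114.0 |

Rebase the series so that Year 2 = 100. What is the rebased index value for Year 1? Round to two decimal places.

Rebased(Year 1) = 100.0 / 101.7 × 100 = 98.3284

98.33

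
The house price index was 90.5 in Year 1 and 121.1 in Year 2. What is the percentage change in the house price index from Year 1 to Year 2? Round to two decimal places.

Change = (121.1 − 90.5) / 90.5 × 100
       = 30.6 / 90.5 × 100 = 33.8122%

33.81%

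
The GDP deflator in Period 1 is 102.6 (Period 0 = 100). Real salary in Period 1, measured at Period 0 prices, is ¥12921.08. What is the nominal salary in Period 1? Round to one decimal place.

Nominal = Real × (Index/100) = 12921.08 × (102.6/100)
        = 12921.08 × 1.026 = 13257.0281

13257.0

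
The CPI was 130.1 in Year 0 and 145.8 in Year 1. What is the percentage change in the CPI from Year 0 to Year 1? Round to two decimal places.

12.07%

Change = (145.8 − 130.1) / 130.1 × 100
       = 15.7 / 130.1 × 100 = 12.0676%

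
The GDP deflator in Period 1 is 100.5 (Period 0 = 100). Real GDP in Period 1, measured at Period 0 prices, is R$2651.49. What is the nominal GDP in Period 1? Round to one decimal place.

Nominal = Real × (Index/100) = 2651.49 × (100.5/100)
        = 2651.49 × 1.005 = 2664.7474

2664.7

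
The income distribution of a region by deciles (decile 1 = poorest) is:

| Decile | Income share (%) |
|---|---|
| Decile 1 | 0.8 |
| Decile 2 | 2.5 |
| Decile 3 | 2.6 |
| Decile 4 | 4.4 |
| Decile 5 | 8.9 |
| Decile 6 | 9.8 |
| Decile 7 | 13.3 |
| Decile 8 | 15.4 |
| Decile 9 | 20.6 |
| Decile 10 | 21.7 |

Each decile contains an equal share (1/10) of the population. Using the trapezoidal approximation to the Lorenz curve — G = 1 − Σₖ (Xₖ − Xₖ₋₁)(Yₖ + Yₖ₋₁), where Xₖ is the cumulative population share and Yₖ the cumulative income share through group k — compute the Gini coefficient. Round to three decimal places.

Cumulative income shares Yₖ: 0.0080, 0.0330, 0.0590, 0.1030, 0.1920, 0.2900, 0.4230, 0.5770, 0.7830, 1.0000
Σ (Xₖ−Xₖ₋₁)(Yₖ+Yₖ₋₁) = (1/10)(0.0080+0.0000) + (1/10)(0.0330+0.0080) + (1/10)(0.0590+0.0330) + (1/10)(0.1030+0.0590) + (1/10)(0.1920+0.1030) + (1/10)(0.2900+0.1920) + (1/10)(0.4230+0.2900) + (1/10)(0.5770+0.4230) + (1/10)(0.7830+0.5770) + (1/10)(1.0000+0.7830)
  = 0.0008 + 0.0041 + 0.0092 + 0.0162 + 0.0295 + 0.0482 + 0.0713 + 0.1000 + 0.1360 + 0.1783 = 0.5936
G = 1 − 0.5936 = 0.4064

0.406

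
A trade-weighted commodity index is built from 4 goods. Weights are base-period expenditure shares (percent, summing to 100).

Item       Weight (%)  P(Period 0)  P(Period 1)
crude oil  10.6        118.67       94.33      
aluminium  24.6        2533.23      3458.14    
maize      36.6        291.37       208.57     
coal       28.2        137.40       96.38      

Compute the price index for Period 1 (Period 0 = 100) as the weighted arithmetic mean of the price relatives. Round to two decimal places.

crude oil: 10.6 × (94.33/118.67) = 10.6 × 0.794893 = 8.4259
aluminium: 24.6 × (3458.14/2533.23) = 24.6 × 1.365111 = 33.5817
maize: 36.6 × (208.57/291.37) = 36.6 × 0.715825 = 26.1992
coal: 28.2 × (96.38/137.40) = 28.2 × 0.701456 = 19.7810
Index = Σ wᵢ·(p₁ᵢ/p₀ᵢ) = 8.4259 + 33.5817 + 26.1992 + 19.7810 = 87.9879

87.99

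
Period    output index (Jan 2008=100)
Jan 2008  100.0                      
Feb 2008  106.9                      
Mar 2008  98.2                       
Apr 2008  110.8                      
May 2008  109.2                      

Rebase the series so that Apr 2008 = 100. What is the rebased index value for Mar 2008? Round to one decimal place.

88.6

Rebased(Mar 2008) = 98.2 / 110.8 × 100 = 88.6282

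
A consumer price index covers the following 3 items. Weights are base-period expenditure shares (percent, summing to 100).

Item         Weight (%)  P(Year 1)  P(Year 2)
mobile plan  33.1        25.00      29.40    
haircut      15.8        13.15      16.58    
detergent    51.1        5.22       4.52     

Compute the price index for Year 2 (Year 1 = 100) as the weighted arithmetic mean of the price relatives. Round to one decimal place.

103.1

mobile plan: 33.1 × (29.40/25.00) = 33.1 × 1.176000 = 38.9256
haircut: 15.8 × (16.58/13.15) = 15.8 × 1.260837 = 19.9212
detergent: 51.1 × (4.52/5.22) = 51.1 × 0.865900 = 44.2475
Index = Σ wᵢ·(p₁ᵢ/p₀ᵢ) = 38.9256 + 19.9212 + 44.2475 = 103.0943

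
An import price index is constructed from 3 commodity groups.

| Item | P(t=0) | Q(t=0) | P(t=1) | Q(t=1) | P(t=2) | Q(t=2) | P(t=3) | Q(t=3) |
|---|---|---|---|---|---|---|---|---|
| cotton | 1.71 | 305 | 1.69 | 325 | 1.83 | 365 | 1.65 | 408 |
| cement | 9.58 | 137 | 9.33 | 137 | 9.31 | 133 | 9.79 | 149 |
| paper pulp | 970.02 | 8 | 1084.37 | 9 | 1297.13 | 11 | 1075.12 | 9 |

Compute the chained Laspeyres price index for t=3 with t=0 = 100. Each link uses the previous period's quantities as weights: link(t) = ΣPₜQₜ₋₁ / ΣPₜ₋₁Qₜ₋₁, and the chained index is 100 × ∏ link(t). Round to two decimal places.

Link t=0→t=1:
ΣP(t=1)Q(t=0) = 1.69×305 + 9.33×137 + 1084.37×8 = 515.45 + 1278.21 + 8674.96 = 10468.62
ΣP(t=0)Q(t=0) = 1.71×305 + 9.58×137 + 970.02×8 = 521.55 + 1312.46 + 7760.16 = 9594.17
link = 10468.62/9594.17 = 1.091144
Link t=1→t=2:
ΣP(t=2)Q(t=1) = 1.83×325 + 9.31×137 + 1297.13×9 = 594.75 + 1275.47 + 11674.17 = 13544.39
ΣP(t=1)Q(t=1) = 1.69×325 + 9.33×137 + 1084.37×9 = 549.25 + 1278.21 + 9759.33 = 11586.79
link = 13544.39/11586.79 = 1.168951
Link t=2→t=3:
ΣP(t=3)Q(t=2) = 1.65×365 + 9.79×133 + 1075.12×11 = 602.25 + 1302.07 + 11826.32 = 13730.64
ΣP(t=2)Q(t=2) = 1.83×365 + 9.31×133 + 1297.13×11 = 667.95 + 1238.23 + 14268.43 = 16174.61
link = 13730.64/16174.61 = 0.848901
Chained index = 100 × 1.091144 × 1.168951 × 0.848901 = 108.2768

108.28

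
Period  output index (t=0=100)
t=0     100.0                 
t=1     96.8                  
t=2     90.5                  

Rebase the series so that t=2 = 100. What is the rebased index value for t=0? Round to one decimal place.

Rebased(t=0) = 100.0 / 90.5 × 100 = 110.4972

110.5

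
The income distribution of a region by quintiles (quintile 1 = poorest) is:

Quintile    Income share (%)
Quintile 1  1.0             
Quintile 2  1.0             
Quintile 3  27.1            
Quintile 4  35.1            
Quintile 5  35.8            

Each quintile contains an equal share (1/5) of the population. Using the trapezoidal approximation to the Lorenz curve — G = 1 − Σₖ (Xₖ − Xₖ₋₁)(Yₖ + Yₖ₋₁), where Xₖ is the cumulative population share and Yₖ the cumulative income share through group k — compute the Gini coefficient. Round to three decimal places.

Cumulative income shares Yₖ: 0.0100, 0.0200, 0.2910, 0.6420, 1.0000
Σ (Xₖ−Xₖ₋₁)(Yₖ+Yₖ₋₁) = (1/5)(0.0100+0.0000) + (1/5)(0.0200+0.0100) + (1/5)(0.2910+0.0200) + (1/5)(0.6420+0.2910) + (1/5)(1.0000+0.6420)
  = 0.0020 + 0.0060 + 0.0622 + 0.1866 + 0.3284 = 0.5852
G = 1 − 0.5852 = 0.4148

0.415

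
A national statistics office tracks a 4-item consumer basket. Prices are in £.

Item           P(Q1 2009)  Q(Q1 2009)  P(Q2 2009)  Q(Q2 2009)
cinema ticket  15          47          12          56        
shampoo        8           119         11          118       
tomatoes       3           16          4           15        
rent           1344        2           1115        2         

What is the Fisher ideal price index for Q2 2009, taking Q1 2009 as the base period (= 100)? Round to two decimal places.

94.58

Laspeyres component (base-period weights):
ΣP(Q2 2009)Q(Q1 2009) = 12×47 + 11×119 + 4×16 + 1115×2 = 564 + 1309 + 64 + 2230 = 4167
ΣP(Q1 2009)Q(Q1 2009) = 15×47 + 8×119 + 3×16 + 1344×2 = 705 + 952 + 48 + 2688 = 4393
L = 4167 / 4393 × 100 = 94.8555
Paasche component (current-period weights):
ΣP(Q2 2009)Q(Q2 2009) = 12×56 + 11×118 + 4×15 + 1115×2 = 672 + 1298 + 60 + 2230 = 4260
ΣP(Q1 2009)Q(Q2 2009) = 15×56 + 8×118 + 3×15 + 1344×2 = 840 + 944 + 45 + 2688 = 4517
P = 4260 / 4517 × 100 = 94.3104
Fisher = √(L × P) = √(94.8555 × 94.3104) = 94.5825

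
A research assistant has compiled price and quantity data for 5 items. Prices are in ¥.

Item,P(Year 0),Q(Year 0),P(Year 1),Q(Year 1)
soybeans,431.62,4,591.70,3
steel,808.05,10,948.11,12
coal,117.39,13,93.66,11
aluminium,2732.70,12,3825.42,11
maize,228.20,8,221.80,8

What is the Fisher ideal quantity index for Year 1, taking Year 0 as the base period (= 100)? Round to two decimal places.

95.83

Laspeyres component (base-period weights):
ΣP(Year 0)Q(Year 1) = 431.62×3 + 808.05×12 + 117.39×11 + 2732.70×11 + 228.20×8 = 1294.86 + 9696.6 + 1291.29 + 30059.7 + 1825.6 = 44168.05
ΣP(Year 0)Q(Year 0) = 431.62×4 + 808.05×10 + 117.39×13 + 2732.70×12 + 228.20×8 = 1726.48 + 8080.5 + 1526.07 + 32792.4 + 1825.6 = 45951.05
L = 44168.05 / 45951.05 × 100 = 96.1198
Paasche component (current-period weights):
ΣP(Year 1)Q(Year 1) = 591.70×3 + 948.11×12 + 93.66×11 + 3825.42×11 + 221.80×8 = 1775.1 + 11377.32 + 1030.26 + 42079.62 + 1774.4 = 58036.7
ΣP(Year 1)Q(Year 0) = 591.70×4 + 948.11×10 + 93.66×13 + 3825.42×12 + 221.80×8 = 2366.8 + 9481.1 + 1217.58 + 45905.04 + 1774.4 = 60744.92
P = 58036.7 / 60744.92 × 100 = 95.5417
Fisher = √(L × P) = √(96.1198 × 95.5417) = 95.8303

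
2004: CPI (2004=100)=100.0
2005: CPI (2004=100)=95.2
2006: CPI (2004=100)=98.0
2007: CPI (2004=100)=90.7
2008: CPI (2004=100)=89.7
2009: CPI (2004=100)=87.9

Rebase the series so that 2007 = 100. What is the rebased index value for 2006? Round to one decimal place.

108.0

Rebased(2006) = 98.0 / 90.7 × 100 = 108.0485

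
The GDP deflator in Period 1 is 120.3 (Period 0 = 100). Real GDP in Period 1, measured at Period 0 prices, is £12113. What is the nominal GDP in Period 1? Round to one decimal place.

Nominal = Real × (Index/100) = 12113 × (120.3/100)
        = 12113 × 1.203 = 14571.9390

14571.9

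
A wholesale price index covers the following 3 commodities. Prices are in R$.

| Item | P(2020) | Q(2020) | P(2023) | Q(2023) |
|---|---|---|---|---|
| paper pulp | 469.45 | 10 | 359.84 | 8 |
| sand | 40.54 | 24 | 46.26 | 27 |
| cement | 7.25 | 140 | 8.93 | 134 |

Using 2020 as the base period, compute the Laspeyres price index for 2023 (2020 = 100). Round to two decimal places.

89.17

Laspeyres price index uses base-period quantities as weights.
ΣP(2023)·Q(2020) = 359.84×10 + 46.26×24 + 8.93×140 = 3598.4 + 1110.24 + 1250.2 = 5958.84
ΣP(2020)·Q(2020) = 469.45×10 + 40.54×24 + 7.25×140 = 4694.5 + 972.96 + 1015 = 6682.46
Index = 5958.84 / 6682.46 × 100 = 89.1714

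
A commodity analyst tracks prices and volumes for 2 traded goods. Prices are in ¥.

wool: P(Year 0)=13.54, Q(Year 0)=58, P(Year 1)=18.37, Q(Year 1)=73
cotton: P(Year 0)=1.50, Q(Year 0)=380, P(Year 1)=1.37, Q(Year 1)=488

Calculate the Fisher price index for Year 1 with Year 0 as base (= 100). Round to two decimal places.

116.92

Laspeyres component (base-period weights):
ΣP(Year 1)Q(Year 0) = 18.37×58 + 1.37×380 = 1065.46 + 520.6 = 1586.06
ΣP(Year 0)Q(Year 0) = 13.54×58 + 1.50×380 = 785.32 + 570 = 1355.32
L = 1586.06 / 1355.32 × 100 = 117.0248
Paasche component (current-period weights):
ΣP(Year 1)Q(Year 1) = 18.37×73 + 1.37×488 = 1341.01 + 668.56 = 2009.57
ΣP(Year 0)Q(Year 1) = 13.54×73 + 1.50×488 = 988.42 + 732 = 1720.42
P = 2009.57 / 1720.42 × 100 = 116.8069
Fisher = √(L × P) = √(117.0248 × 116.8069) = 116.9158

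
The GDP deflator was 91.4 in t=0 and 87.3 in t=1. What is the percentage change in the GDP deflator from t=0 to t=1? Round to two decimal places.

Change = (87.3 − 91.4) / 91.4 × 100
       = -4.1 / 91.4 × 100 = -4.4858%

-4.49%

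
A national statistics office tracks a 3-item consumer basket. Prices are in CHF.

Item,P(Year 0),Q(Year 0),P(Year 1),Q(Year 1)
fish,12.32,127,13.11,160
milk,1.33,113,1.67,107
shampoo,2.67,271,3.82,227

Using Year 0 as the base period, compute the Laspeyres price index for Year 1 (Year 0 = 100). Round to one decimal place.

Laspeyres price index uses base-period quantities as weights.
ΣP(Year 1)·Q(Year 0) = 13.11×127 + 1.67×113 + 3.82×271 = 1664.97 + 188.71 + 1035.22 = 2888.9
ΣP(Year 0)·Q(Year 0) = 12.32×127 + 1.33×113 + 2.67×271 = 1564.64 + 150.29 + 723.57 = 2438.5
Index = 2888.9 / 2438.5 × 100 = 118.4704

118.5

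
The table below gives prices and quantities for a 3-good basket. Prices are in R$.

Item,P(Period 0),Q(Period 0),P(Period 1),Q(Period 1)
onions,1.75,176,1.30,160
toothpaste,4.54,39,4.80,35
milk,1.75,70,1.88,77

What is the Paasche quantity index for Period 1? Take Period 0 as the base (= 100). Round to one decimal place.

Paasche quantity index uses current-period prices as weights.
ΣP(Period 1)·Q(Period 1) = 1.30×160 + 4.80×35 + 1.88×77 = 208 + 168 + 144.76 = 520.76
ΣP(Period 1)·Q(Period 0) = 1.30×176 + 4.80×39 + 1.88×70 = 228.8 + 187.2 + 131.6 = 547.6
Index = 520.76 / 547.6 × 100 = 95.0986

95.1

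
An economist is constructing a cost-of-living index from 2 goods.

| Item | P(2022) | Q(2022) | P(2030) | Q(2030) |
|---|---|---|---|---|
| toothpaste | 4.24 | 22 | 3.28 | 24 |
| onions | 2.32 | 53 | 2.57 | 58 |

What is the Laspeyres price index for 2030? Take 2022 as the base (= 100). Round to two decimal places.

Laspeyres price index uses base-period quantities as weights.
ΣP(2030)·Q(2022) = 3.28×22 + 2.57×53 = 72.16 + 136.21 = 208.37
ΣP(2022)·Q(2022) = 4.24×22 + 2.32×53 = 93.28 + 122.96 = 216.24
Index = 208.37 / 216.24 × 100 = 96.3605

96.36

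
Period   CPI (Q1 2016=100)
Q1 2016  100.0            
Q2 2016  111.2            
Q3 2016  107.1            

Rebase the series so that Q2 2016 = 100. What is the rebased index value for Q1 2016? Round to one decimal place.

89.9

Rebased(Q1 2016) = 100.0 / 111.2 × 100 = 89.9281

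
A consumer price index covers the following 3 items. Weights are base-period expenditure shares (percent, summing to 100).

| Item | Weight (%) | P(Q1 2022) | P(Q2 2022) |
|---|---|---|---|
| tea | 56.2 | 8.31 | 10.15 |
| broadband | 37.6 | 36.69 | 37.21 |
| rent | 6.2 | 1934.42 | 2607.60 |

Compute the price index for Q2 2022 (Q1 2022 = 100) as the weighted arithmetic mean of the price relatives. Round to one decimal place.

115.1

tea: 56.2 × (10.15/8.31) = 56.2 × 1.221420 = 68.6438
broadband: 37.6 × (37.21/36.69) = 37.6 × 1.014173 = 38.1329
rent: 6.2 × (2607.60/1934.42) = 6.2 × 1.348001 = 8.3576
Index = Σ wᵢ·(p₁ᵢ/p₀ᵢ) = 68.6438 + 38.1329 + 8.3576 = 115.1343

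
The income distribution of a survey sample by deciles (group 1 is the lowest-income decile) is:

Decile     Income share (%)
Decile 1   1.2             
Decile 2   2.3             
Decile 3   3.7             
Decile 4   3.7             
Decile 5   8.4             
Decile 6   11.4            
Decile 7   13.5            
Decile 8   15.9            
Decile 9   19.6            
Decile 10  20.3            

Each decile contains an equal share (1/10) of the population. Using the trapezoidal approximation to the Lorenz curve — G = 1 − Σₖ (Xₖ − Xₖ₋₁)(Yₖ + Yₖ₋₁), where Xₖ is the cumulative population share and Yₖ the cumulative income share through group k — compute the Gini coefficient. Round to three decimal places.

0.386

Cumulative income shares Yₖ: 0.0120, 0.0350, 0.0720, 0.1090, 0.1930, 0.3070, 0.4420, 0.6010, 0.7970, 1.0000
Σ (Xₖ−Xₖ₋₁)(Yₖ+Yₖ₋₁) = (1/10)(0.0120+0.0000) + (1/10)(0.0350+0.0120) + (1/10)(0.0720+0.0350) + (1/10)(0.1090+0.0720) + (1/10)(0.1930+0.1090) + (1/10)(0.3070+0.1930) + (1/10)(0.4420+0.3070) + (1/10)(0.6010+0.4420) + (1/10)(0.7970+0.6010) + (1/10)(1.0000+0.7970)
  = 0.0012 + 0.0047 + 0.0107 + 0.0181 + 0.0302 + 0.0500 + 0.0749 + 0.1043 + 0.1398 + 0.1797 = 0.6136
G = 1 − 0.6136 = 0.3864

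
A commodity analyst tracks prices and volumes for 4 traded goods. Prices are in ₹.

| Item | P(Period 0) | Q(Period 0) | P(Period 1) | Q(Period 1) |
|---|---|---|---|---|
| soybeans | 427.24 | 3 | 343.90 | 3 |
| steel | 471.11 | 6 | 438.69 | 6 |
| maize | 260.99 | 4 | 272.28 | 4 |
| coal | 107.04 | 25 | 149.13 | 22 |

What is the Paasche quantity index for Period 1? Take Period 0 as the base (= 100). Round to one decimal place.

94.7

Paasche quantity index uses current-period prices as weights.
ΣP(Period 1)·Q(Period 1) = 343.90×3 + 438.69×6 + 272.28×4 + 149.13×22 = 1031.7 + 2632.14 + 1089.12 + 3280.86 = 8033.82
ΣP(Period 1)·Q(Period 0) = 343.90×3 + 438.69×6 + 272.28×4 + 149.13×25 = 1031.7 + 2632.14 + 1089.12 + 3728.25 = 8481.21
Index = 8033.82 / 8481.21 × 100 = 94.7249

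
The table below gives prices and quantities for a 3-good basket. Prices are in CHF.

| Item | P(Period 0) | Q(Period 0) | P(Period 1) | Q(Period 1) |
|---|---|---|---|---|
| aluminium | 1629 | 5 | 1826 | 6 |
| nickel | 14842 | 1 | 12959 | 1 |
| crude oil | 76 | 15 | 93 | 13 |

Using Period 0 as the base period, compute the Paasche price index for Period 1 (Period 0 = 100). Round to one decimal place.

98.1

Paasche price index uses current-period quantities as weights.
ΣP(Period 1)·Q(Period 1) = 1826×6 + 12959×1 + 93×13 = 10956 + 12959 + 1209 = 25124
ΣP(Period 0)·Q(Period 1) = 1629×6 + 14842×1 + 76×13 = 9774 + 14842 + 988 = 25604
Index = 25124 / 25604 × 100 = 98.1253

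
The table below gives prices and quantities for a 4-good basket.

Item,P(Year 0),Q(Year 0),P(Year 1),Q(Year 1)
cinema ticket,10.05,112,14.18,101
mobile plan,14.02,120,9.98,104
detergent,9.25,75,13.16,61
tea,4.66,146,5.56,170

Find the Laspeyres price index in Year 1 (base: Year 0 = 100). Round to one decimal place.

Laspeyres price index uses base-period quantities as weights.
ΣP(Year 1)·Q(Year 0) = 14.18×112 + 9.98×120 + 13.16×75 + 5.56×146 = 1588.16 + 1197.6 + 987 + 811.76 = 4584.52
ΣP(Year 0)·Q(Year 0) = 10.05×112 + 14.02×120 + 9.25×75 + 4.66×146 = 1125.6 + 1682.4 + 693.75 + 680.36 = 4182.11
Index = 4584.52 / 4182.11 × 100 = 109.6222

109.6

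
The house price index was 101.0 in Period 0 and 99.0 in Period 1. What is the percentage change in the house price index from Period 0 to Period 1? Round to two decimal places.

-1.98%

Change = (99.0 − 101.0) / 101.0 × 100
       = -2.0 / 101.0 × 100 = -1.9802%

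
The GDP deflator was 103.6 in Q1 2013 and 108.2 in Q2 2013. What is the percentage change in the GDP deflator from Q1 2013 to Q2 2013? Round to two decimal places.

Change = (108.2 − 103.6) / 103.6 × 100
       = 4.6 / 103.6 × 100 = 4.4402%

4.44%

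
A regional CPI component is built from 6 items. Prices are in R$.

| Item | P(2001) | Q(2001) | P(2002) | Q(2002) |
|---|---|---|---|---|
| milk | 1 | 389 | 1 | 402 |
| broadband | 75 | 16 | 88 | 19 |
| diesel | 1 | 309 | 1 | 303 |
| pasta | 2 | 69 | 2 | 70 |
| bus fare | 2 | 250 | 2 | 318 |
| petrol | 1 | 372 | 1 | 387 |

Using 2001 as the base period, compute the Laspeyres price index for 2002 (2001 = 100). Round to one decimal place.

107.2

Laspeyres price index uses base-period quantities as weights.
ΣP(2002)·Q(2001) = 1×389 + 88×16 + 1×309 + 2×69 + 2×250 + 1×372 = 389 + 1408 + 309 + 138 + 500 + 372 = 3116
ΣP(2001)·Q(2001) = 1×389 + 75×16 + 1×309 + 2×69 + 2×250 + 1×372 = 389 + 1200 + 309 + 138 + 500 + 372 = 2908
Index = 3116 / 2908 × 100 = 107.1527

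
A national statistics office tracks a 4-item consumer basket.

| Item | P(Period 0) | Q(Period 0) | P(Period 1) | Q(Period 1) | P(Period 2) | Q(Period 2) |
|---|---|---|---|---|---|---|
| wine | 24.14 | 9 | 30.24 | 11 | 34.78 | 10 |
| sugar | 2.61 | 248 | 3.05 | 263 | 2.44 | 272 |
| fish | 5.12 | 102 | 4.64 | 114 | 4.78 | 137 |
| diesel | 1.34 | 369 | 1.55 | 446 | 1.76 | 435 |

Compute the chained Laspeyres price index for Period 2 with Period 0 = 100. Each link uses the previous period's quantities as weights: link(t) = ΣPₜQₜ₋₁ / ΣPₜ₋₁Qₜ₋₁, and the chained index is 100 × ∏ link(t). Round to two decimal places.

Link Period 0→Period 1:
ΣP(Period 1)Q(Period 0) = 30.24×9 + 3.05×248 + 4.64×102 + 1.55×369 = 272.16 + 756.4 + 473.28 + 571.95 = 2073.79
ΣP(Period 0)Q(Period 0) = 24.14×9 + 2.61×248 + 5.12×102 + 1.34×369 = 217.26 + 647.28 + 522.24 + 494.46 = 1881.24
link = 2073.79/1881.24 = 1.102353
Link Period 1→Period 2:
ΣP(Period 2)Q(Period 1) = 34.78×11 + 2.44×263 + 4.78×114 + 1.76×446 = 382.58 + 641.72 + 544.92 + 784.96 = 2354.18
ΣP(Period 1)Q(Period 1) = 30.24×11 + 3.05×263 + 4.64×114 + 1.55×446 = 332.64 + 802.15 + 528.96 + 691.3 = 2355.05
link = 2354.18/2355.05 = 0.999631
Chained index = 100 × 1.102353 × 0.999631 = 110.1945

110.19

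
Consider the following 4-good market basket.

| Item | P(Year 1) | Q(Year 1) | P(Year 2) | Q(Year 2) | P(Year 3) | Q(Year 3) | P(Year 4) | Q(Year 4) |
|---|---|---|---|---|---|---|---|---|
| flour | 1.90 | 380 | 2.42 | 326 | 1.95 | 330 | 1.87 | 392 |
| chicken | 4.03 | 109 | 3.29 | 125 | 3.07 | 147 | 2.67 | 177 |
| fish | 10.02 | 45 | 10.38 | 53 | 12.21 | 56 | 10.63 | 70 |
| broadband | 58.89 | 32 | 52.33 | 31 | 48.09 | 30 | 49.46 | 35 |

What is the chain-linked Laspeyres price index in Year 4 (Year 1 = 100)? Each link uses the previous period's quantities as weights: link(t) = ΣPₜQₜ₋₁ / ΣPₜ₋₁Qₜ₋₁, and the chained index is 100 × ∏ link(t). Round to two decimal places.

Link Year 1→Year 2:
ΣP(Year 2)Q(Year 1) = 2.42×380 + 3.29×109 + 10.38×45 + 52.33×32 = 919.6 + 358.61 + 467.1 + 1674.56 = 3419.87
ΣP(Year 1)Q(Year 1) = 1.90×380 + 4.03×109 + 10.02×45 + 58.89×32 = 722 + 439.27 + 450.9 + 1884.48 = 3496.65
link = 3419.87/3496.65 = 0.978042
Link Year 2→Year 3:
ΣP(Year 3)Q(Year 2) = 1.95×326 + 3.07×125 + 12.21×53 + 48.09×31 = 635.7 + 383.75 + 647.13 + 1490.79 = 3157.37
ΣP(Year 2)Q(Year 2) = 2.42×326 + 3.29×125 + 10.38×53 + 52.33×31 = 788.92 + 411.25 + 550.14 + 1622.23 = 3372.54
link = 3157.37/3372.54 = 0.936199
Link Year 3→Year 4:
ΣP(Year 4)Q(Year 3) = 1.87×330 + 2.67×147 + 10.63×56 + 49.46×30 = 617.1 + 392.49 + 595.28 + 1483.8 = 3088.67
ΣP(Year 3)Q(Year 3) = 1.95×330 + 3.07×147 + 12.21×56 + 48.09×30 = 643.5 + 451.29 + 683.76 + 1442.7 = 3221.25
link = 3088.67/3221.25 = 0.958842
Chained index = 100 × 0.978042 × 0.936199 × 0.958842 = 87.7956

87.80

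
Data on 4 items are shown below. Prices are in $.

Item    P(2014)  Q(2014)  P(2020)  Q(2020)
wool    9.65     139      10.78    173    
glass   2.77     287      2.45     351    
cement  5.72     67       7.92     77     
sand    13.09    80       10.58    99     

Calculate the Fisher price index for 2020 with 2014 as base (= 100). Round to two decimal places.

Laspeyres component (base-period weights):
ΣP(2020)Q(2014) = 10.78×139 + 2.45×287 + 7.92×67 + 10.58×80 = 1498.42 + 703.15 + 530.64 + 846.4 = 3578.61
ΣP(2014)Q(2014) = 9.65×139 + 2.77×287 + 5.72×67 + 13.09×80 = 1341.35 + 794.99 + 383.24 + 1047.2 = 3566.78
L = 3578.61 / 3566.78 × 100 = 100.3317
Paasche component (current-period weights):
ΣP(2020)Q(2020) = 10.78×173 + 2.45×351 + 7.92×77 + 10.58×99 = 1864.94 + 859.95 + 609.84 + 1047.42 = 4382.15
ΣP(2014)Q(2020) = 9.65×173 + 2.77×351 + 5.72×77 + 13.09×99 = 1669.45 + 972.27 + 440.44 + 1295.91 = 4378.07
P = 4382.15 / 4378.07 × 100 = 100.0932
Fisher = √(L × P) = √(100.3317 × 100.0932) = 100.2124

100.21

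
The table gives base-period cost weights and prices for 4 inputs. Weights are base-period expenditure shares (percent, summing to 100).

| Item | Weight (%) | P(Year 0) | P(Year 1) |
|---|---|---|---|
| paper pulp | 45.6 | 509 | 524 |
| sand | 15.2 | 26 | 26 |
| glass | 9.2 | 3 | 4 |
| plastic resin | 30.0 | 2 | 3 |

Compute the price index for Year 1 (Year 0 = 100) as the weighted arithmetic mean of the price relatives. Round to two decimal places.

119.41

paper pulp: 45.6 × (524/509) = 45.6 × 1.029470 = 46.9438
sand: 15.2 × (26/26) = 15.2 × 1.000000 = 15.2000
glass: 9.2 × (4/3) = 9.2 × 1.333333 = 12.2667
plastic resin: 30.0 × (3/2) = 30.0 × 1.500000 = 45.0000
Index = Σ wᵢ·(p₁ᵢ/p₀ᵢ) = 46.9438 + 15.2000 + 12.2667 + 45.0000 = 119.4105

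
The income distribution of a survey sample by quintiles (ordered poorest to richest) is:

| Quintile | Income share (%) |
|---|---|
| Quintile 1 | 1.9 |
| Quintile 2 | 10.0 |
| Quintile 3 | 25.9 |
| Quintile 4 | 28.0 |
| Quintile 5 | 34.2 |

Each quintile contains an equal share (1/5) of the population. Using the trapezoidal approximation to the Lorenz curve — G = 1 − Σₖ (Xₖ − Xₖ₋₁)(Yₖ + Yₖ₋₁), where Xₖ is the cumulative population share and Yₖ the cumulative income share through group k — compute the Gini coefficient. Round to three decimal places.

0.330

Cumulative income shares Yₖ: 0.0190, 0.1190, 0.3780, 0.6580, 1.0000
Σ (Xₖ−Xₖ₋₁)(Yₖ+Yₖ₋₁) = (1/5)(0.0190+0.0000) + (1/5)(0.1190+0.0190) + (1/5)(0.3780+0.1190) + (1/5)(0.6580+0.3780) + (1/5)(1.0000+0.6580)
  = 0.0038 + 0.0276 + 0.0994 + 0.2072 + 0.3316 = 0.6696
G = 1 − 0.6696 = 0.3304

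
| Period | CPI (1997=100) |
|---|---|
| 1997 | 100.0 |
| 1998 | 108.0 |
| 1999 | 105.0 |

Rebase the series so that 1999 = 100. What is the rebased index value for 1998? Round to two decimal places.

102.86

Rebased(1998) = 108.0 / 105.0 × 100 = 102.8571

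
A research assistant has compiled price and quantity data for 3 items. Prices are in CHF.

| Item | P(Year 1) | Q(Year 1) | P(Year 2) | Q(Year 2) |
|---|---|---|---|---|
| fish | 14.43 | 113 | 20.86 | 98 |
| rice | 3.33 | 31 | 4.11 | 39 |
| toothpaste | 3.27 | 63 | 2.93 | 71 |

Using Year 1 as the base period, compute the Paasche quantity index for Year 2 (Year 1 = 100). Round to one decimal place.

90.4

Paasche quantity index uses current-period prices as weights.
ΣP(Year 2)·Q(Year 2) = 20.86×98 + 4.11×39 + 2.93×71 = 2044.28 + 160.29 + 208.03 = 2412.6
ΣP(Year 2)·Q(Year 1) = 20.86×113 + 4.11×31 + 2.93×63 = 2357.18 + 127.41 + 184.59 = 2669.18
Index = 2412.6 / 2669.18 × 100 = 90.3873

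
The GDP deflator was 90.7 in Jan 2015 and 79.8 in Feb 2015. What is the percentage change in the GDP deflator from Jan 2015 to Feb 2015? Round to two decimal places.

Change = (79.8 − 90.7) / 90.7 × 100
       = -10.9 / 90.7 × 100 = -12.0176%

-12.02%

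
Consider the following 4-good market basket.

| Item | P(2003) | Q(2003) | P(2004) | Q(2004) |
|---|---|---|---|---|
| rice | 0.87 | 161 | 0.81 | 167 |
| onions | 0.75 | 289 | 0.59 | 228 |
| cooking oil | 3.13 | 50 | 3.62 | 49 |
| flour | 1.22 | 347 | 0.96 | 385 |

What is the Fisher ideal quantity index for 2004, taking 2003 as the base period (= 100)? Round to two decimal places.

100.25

Laspeyres component (base-period weights):
ΣP(2003)Q(2004) = 0.87×167 + 0.75×228 + 3.13×49 + 1.22×385 = 145.29 + 171 + 153.37 + 469.7 = 939.36
ΣP(2003)Q(2003) = 0.87×161 + 0.75×289 + 3.13×50 + 1.22×347 = 140.07 + 216.75 + 156.5 + 423.34 = 936.66
L = 939.36 / 936.66 × 100 = 100.2883
Paasche component (current-period weights):
ΣP(2004)Q(2004) = 0.81×167 + 0.59×228 + 3.62×49 + 0.96×385 = 135.27 + 134.52 + 177.38 + 369.6 = 816.77
ΣP(2004)Q(2003) = 0.81×161 + 0.59×289 + 3.62×50 + 0.96×347 = 130.41 + 170.51 + 181 + 333.12 = 815.04
P = 816.77 / 815.04 × 100 = 100.2123
Fisher = √(L × P) = √(100.2883 × 100.2123) = 100.2503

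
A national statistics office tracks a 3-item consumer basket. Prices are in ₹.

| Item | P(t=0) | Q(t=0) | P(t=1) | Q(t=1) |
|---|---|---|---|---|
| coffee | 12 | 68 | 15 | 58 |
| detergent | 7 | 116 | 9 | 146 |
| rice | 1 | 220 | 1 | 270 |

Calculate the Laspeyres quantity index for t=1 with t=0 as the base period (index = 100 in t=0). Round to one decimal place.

Laspeyres quantity index uses base-period prices as weights.
ΣP(t=0)·Q(t=1) = 12×58 + 7×146 + 1×270 = 696 + 1022 + 270 = 1988
ΣP(t=0)·Q(t=0) = 12×68 + 7×116 + 1×220 = 816 + 812 + 220 = 1848
Index = 1988 / 1848 × 100 = 107.5758

107.6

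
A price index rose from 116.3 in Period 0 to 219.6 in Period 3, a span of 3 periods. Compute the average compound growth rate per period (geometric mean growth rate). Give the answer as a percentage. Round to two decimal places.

23.60%

Growth factor = (219.6/116.3)^(1/3) = (1.888220)^(1/3) = 1.235997
Growth rate = 1.235997 − 1 = 0.235997 = 23.5997%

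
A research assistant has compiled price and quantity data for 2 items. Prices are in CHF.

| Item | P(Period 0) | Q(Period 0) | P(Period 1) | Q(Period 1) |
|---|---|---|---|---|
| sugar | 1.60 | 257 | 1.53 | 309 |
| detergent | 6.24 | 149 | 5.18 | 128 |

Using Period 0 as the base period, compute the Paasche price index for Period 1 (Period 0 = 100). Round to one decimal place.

87.8

Paasche price index uses current-period quantities as weights.
ΣP(Period 1)·Q(Period 1) = 1.53×309 + 5.18×128 = 472.77 + 663.04 = 1135.81
ΣP(Period 0)·Q(Period 1) = 1.60×309 + 6.24×128 = 494.4 + 798.72 = 1293.12
Index = 1135.81 / 1293.12 × 100 = 87.8348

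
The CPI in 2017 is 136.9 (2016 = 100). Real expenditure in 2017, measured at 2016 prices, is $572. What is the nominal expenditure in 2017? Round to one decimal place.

783.1

Nominal = Real × (Index/100) = 572 × (136.9/100)
        = 572 × 1.369 = 783.0680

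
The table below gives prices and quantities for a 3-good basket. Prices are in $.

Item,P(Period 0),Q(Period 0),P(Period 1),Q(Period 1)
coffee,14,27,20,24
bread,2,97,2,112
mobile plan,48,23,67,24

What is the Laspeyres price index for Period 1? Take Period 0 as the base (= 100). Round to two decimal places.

Laspeyres price index uses base-period quantities as weights.
ΣP(Period 1)·Q(Period 0) = 20×27 + 2×97 + 67×23 = 540 + 194 + 1541 = 2275
ΣP(Period 0)·Q(Period 0) = 14×27 + 2×97 + 48×23 = 378 + 194 + 1104 = 1676
Index = 2275 / 1676 × 100 = 135.7399

135.74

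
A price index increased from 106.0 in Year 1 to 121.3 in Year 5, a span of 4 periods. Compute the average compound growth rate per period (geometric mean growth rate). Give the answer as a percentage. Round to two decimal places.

3.43%

Growth factor = (121.3/106.0)^(1/4) = (1.144340)^(1/4) = 1.034281
Growth rate = 1.034281 − 1 = 0.034281 = 3.4281%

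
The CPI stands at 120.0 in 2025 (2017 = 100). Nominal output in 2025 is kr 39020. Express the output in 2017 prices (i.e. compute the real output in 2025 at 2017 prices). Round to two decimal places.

32516.67

Real = Nominal ÷ (Index/100) = 39020 ÷ (120.0/100)
     = 39020 ÷ 1.200 = 32516.6667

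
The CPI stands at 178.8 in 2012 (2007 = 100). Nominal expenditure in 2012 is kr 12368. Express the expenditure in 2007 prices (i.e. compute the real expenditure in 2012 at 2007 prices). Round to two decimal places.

6917.23

Real = Nominal ÷ (Index/100) = 12368 ÷ (178.8/100)
     = 12368 ÷ 1.788 = 6917.2260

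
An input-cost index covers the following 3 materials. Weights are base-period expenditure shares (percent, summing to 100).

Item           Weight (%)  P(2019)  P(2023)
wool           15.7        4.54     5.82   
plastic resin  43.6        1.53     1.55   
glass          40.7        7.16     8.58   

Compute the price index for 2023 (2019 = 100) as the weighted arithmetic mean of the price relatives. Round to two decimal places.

wool: 15.7 × (5.82/4.54) = 15.7 × 1.281938 = 20.1264
plastic resin: 43.6 × (1.55/1.53) = 43.6 × 1.013072 = 44.1699
glass: 40.7 × (8.58/7.16) = 40.7 × 1.198324 = 48.7718
Index = Σ wᵢ·(p₁ᵢ/p₀ᵢ) = 20.1264 + 44.1699 + 48.7718 = 113.0682

113.07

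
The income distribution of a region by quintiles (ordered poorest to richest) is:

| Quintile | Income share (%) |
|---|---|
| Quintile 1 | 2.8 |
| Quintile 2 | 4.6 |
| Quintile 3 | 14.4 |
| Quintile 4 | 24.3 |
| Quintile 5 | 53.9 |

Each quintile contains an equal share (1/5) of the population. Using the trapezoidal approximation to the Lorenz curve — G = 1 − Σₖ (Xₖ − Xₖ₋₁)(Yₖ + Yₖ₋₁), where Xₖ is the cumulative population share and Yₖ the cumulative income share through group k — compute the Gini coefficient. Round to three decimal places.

0.488

Cumulative income shares Yₖ: 0.0280, 0.0740, 0.2180, 0.4610, 1.0000
Σ (Xₖ−Xₖ₋₁)(Yₖ+Yₖ₋₁) = (1/5)(0.0280+0.0000) + (1/5)(0.0740+0.0280) + (1/5)(0.2180+0.0740) + (1/5)(0.4610+0.2180) + (1/5)(1.0000+0.4610)
  = 0.0056 + 0.0204 + 0.0584 + 0.1358 + 0.2922 = 0.5124
G = 1 − 0.5124 = 0.4876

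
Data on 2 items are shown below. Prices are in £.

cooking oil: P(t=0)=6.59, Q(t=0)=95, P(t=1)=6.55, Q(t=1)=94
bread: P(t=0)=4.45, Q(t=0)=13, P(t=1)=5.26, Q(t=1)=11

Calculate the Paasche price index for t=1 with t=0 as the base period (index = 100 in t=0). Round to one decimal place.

Paasche price index uses current-period quantities as weights.
ΣP(t=1)·Q(t=1) = 6.55×94 + 5.26×11 = 615.7 + 57.86 = 673.56
ΣP(t=0)·Q(t=1) = 6.59×94 + 4.45×11 = 619.46 + 48.95 = 668.41
Index = 673.56 / 668.41 × 100 = 100.7705

100.8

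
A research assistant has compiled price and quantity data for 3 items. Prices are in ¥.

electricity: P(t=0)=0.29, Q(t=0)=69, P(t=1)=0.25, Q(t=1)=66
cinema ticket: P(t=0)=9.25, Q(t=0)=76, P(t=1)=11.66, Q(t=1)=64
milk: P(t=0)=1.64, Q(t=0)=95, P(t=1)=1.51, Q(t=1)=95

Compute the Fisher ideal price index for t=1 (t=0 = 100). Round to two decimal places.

118.64

Laspeyres component (base-period weights):
ΣP(t=1)Q(t=0) = 0.25×69 + 11.66×76 + 1.51×95 = 17.25 + 886.16 + 143.45 = 1046.86
ΣP(t=0)Q(t=0) = 0.29×69 + 9.25×76 + 1.64×95 = 20.01 + 703 + 155.8 = 878.81
L = 1046.86 / 878.81 × 100 = 119.1224
Paasche component (current-period weights):
ΣP(t=1)Q(t=1) = 0.25×66 + 11.66×64 + 1.51×95 = 16.5 + 746.24 + 143.45 = 906.19
ΣP(t=0)Q(t=1) = 0.29×66 + 9.25×64 + 1.64×95 = 19.14 + 592 + 155.8 = 766.94
P = 906.19 / 766.94 × 100 = 118.1566
Fisher = √(L × P) = √(119.1224 × 118.1566) = 118.6385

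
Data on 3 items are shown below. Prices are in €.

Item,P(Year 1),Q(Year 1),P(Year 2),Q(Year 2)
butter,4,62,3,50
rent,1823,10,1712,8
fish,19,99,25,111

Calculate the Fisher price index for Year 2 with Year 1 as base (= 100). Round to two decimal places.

Laspeyres component (base-period weights):
ΣP(Year 2)Q(Year 1) = 3×62 + 1712×10 + 25×99 = 186 + 17120 + 2475 = 19781
ΣP(Year 1)Q(Year 1) = 4×62 + 1823×10 + 19×99 = 248 + 18230 + 1881 = 20359
L = 19781 / 20359 × 100 = 97.1610
Paasche component (current-period weights):
ΣP(Year 2)Q(Year 2) = 3×50 + 1712×8 + 25×111 = 150 + 13696 + 2775 = 16621
ΣP(Year 1)Q(Year 2) = 4×50 + 1823×8 + 19×111 = 200 + 14584 + 2109 = 16893
P = 16621 / 16893 × 100 = 98.3899
Fisher = √(L × P) = √(97.1610 × 98.3899) = 97.7735

97.77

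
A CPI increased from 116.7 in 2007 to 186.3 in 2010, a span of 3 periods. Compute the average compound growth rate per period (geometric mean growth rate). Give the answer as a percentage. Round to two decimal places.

16.87%

Growth factor = (186.3/116.7)^(1/3) = (1.596401)^(1/3) = 1.168729
Growth rate = 1.168729 − 1 = 0.168729 = 16.8729%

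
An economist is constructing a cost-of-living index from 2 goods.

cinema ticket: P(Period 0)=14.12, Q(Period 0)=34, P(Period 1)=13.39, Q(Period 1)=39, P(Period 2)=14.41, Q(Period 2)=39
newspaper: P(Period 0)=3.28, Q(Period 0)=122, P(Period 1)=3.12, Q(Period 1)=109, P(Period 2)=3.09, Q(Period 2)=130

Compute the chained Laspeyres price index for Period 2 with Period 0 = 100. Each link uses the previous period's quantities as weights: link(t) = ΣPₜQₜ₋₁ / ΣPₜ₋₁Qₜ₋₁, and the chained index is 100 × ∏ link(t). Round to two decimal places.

98.98

Link Period 0→Period 1:
ΣP(Period 1)Q(Period 0) = 13.39×34 + 3.12×122 = 455.26 + 380.64 = 835.9
ΣP(Period 0)Q(Period 0) = 14.12×34 + 3.28×122 = 480.08 + 400.16 = 880.24
link = 835.9/880.24 = 0.949627
Link Period 1→Period 2:
ΣP(Period 2)Q(Period 1) = 14.41×39 + 3.09×109 = 561.99 + 336.81 = 898.8
ΣP(Period 1)Q(Period 1) = 13.39×39 + 3.12×109 = 522.21 + 340.08 = 862.29
link = 898.8/862.29 = 1.042341
Chained index = 100 × 0.949627 × 1.042341 = 98.9835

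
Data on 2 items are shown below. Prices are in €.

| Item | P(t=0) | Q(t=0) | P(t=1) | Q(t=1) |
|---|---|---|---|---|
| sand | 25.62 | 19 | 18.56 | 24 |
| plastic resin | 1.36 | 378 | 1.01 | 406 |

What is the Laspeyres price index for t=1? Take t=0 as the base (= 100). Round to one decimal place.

73.4

Laspeyres price index uses base-period quantities as weights.
ΣP(t=1)·Q(t=0) = 18.56×19 + 1.01×378 = 352.64 + 381.78 = 734.42
ΣP(t=0)·Q(t=0) = 25.62×19 + 1.36×378 = 486.78 + 514.08 = 1000.86
Index = 734.42 / 1000.86 × 100 = 73.3789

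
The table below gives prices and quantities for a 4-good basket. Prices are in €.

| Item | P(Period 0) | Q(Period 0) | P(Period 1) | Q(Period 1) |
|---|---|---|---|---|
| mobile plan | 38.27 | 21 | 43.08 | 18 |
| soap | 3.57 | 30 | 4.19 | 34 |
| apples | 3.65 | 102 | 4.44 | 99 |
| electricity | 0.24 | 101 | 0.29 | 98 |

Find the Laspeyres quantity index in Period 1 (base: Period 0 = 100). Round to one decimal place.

91.4

Laspeyres quantity index uses base-period prices as weights.
ΣP(Period 0)·Q(Period 1) = 38.27×18 + 3.57×34 + 3.65×99 + 0.24×98 = 688.86 + 121.38 + 361.35 + 23.52 = 1195.11
ΣP(Period 0)·Q(Period 0) = 38.27×21 + 3.57×30 + 3.65×102 + 0.24×101 = 803.67 + 107.1 + 372.3 + 24.24 = 1307.31
Index = 1195.11 / 1307.31 × 100 = 91.4175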